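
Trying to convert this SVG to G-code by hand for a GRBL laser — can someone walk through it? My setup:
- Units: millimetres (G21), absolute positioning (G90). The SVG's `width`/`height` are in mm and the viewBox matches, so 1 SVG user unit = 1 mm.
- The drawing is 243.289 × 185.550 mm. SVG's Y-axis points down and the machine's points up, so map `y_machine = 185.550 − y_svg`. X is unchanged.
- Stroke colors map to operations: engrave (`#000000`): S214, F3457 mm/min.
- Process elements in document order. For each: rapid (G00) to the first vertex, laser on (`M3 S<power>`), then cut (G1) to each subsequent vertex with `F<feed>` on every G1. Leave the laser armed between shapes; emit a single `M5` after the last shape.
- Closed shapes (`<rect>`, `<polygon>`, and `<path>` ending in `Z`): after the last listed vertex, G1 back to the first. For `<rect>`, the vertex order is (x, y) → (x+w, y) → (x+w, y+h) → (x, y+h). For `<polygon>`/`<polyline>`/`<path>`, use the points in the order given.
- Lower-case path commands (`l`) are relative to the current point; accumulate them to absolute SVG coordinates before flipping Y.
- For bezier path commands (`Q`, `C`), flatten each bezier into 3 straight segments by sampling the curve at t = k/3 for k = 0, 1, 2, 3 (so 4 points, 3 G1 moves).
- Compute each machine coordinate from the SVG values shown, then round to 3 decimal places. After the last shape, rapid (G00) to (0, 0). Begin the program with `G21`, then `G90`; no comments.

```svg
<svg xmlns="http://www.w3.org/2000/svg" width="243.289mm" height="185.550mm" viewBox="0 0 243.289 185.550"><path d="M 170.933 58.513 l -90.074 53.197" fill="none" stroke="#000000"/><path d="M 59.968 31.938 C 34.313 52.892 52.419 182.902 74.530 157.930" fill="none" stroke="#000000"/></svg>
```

G21
G90
G00 X170.933 Y127.037
M3 S214
G1 X80.859 Y73.840 F3457
G00 X59.968 Y153.612
M3 S214
G1 X47.428 Y106.085 F3457
G1 X55.226 Y44.529 F3457
G1 X74.530 Y27.620 F3457
M5
G00 X0.000 Y0.000

1 u = 1 mm; y_m = 185.550 − y.

[1] `<path>` line segment, #000000→engrave S214 F3457: (170.933,127.037) → (80.859,73.840)

[2] `<path>` cubic bezier, #000000→engrave S214 F3457: (59.968,153.612) → (47.428,106.085) → (55.226,44.529) → (74.530,27.620)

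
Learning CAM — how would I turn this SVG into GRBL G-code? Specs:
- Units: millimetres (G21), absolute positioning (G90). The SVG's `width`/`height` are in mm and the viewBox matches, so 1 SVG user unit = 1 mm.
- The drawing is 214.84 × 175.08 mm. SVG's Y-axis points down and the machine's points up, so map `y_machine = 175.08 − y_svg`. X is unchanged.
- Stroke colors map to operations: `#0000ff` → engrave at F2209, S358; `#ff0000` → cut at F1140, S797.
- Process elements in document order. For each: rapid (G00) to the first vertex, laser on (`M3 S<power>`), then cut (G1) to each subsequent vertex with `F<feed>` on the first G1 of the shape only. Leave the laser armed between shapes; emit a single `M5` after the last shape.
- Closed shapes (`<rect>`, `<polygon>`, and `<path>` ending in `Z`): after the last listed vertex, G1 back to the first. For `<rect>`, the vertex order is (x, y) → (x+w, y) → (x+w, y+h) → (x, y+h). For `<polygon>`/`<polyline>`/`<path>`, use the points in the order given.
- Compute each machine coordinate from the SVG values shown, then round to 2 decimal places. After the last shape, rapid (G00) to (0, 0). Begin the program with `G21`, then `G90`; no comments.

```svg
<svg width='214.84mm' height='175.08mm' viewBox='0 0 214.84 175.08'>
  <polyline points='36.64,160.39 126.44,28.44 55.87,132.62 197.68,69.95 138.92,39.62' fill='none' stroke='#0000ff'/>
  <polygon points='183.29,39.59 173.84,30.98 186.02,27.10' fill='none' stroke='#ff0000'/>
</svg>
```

G21
G90
G00 X36.64 Y14.69
M3 S358
G1 X126.44 Y146.64 F2209
G1 X55.87 Y42.46
G1 X197.68 Y105.13
G1 X138.92 Y135.46
G00 X183.29 Y135.49
M3 S797
G1 X173.84 Y144.10 F1140
G1 X186.02 Y147.98
G1 X183.29 Y135.49
M5
G00 X0.00 Y0.00

Since the viewBox matches the mm dimensions, user units are millimetres directly. The only transform is the Y-flip y_m = 175.08 − y_svg.

Shape 1 is a open polyline drawn with `<polyline>`. Its stroke #0000ff means engrave at S358, F2209. After flipping Y the toolpath is (36.64,14.69) → (126.44,146.64) → (55.87,42.46) → (197.68,105.13) → (138.92,135.46).

Shape 2 is a regular polygon drawn with `<polygon>`. Its stroke #ff0000 means cut at S797, F1140. After flipping Y the toolpath is (183.29,135.49) → (173.84,144.10) → (186.02,147.98) → (183.29,135.49), returning to the start.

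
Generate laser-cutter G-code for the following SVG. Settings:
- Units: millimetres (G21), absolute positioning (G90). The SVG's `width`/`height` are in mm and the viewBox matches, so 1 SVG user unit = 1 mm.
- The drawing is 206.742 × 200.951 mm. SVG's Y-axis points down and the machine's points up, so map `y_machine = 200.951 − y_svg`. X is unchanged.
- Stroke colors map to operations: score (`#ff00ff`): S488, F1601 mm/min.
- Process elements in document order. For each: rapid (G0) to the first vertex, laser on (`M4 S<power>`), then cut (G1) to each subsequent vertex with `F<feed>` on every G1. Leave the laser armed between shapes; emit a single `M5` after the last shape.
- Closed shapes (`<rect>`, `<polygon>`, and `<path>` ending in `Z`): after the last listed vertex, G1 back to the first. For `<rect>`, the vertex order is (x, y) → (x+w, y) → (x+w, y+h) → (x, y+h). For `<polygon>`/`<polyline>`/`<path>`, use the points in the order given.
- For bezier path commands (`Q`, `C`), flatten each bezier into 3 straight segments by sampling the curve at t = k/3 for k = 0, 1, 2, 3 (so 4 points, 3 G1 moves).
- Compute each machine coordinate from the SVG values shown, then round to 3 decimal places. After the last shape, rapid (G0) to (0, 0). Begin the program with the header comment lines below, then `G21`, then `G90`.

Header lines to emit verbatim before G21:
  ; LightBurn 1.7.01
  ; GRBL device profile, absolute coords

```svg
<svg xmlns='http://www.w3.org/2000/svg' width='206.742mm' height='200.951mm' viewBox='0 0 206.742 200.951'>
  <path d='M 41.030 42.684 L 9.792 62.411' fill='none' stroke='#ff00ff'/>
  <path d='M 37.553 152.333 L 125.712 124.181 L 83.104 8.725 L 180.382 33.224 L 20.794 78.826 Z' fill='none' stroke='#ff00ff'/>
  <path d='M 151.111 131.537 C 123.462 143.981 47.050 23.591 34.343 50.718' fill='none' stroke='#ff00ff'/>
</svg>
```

; LightBurn 1.7.01
; GRBL device profile, absolute coords
G21
G90
G0 X41.030 Y158.267
M4 S488
G1 X9.792 Y138.540 F1601
G0 X37.553 Y48.618
M4 S488
G1 X125.712 Y76.770 F1601
G1 X83.104 Y192.226 F1601
G1 X180.382 Y167.727 F1601
G1 X20.794 Y122.125 F1601
G1 X37.553 Y48.618 F1601
G0 X151.111 Y69.414
M4 S488
G1 X111.373 Y90.865 F1601
G1 X64.120 Y138.571 F1601
G1 X34.343 Y150.233 F1601
M5
G0 X0.000 Y0.000

1 u = 1 mm; y_m = 200.951 − y.

[1] `<path>` line segment, #ff00ff→score S488 F1601: (41.030,158.267) → (9.792,138.540)

[2] `<path>` closed polygon, #ff00ff→score S488 F1601: (37.553,48.618) → (125.712,76.770) → (83.104,192.226) → (180.382,167.727) → (20.794,122.125) → (37.553,48.618) (closed)

[3] `<path>` cubic bezier, #ff00ff→score S488 F1601: (151.111,69.414) → (111.373,90.865) → (64.120,138.571) → (34.343,150.233)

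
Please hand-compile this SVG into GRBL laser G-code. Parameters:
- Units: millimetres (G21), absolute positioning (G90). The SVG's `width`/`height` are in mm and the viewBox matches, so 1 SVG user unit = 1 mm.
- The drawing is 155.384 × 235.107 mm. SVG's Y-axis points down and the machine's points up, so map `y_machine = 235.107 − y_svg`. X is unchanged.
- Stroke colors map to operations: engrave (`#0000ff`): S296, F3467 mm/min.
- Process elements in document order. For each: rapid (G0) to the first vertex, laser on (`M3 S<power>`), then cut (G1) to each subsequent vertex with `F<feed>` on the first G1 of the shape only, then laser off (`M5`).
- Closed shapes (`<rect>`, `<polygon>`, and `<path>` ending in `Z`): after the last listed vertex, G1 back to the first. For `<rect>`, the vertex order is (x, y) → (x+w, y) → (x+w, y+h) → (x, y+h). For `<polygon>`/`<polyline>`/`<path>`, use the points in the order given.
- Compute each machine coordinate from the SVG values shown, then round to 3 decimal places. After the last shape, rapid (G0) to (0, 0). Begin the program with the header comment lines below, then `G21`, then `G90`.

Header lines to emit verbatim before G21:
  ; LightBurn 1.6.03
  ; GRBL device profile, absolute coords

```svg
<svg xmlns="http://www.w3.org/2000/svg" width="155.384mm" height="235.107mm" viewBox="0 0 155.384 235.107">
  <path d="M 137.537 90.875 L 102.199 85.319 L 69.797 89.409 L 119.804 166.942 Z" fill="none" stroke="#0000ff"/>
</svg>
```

Since the viewBox matches the mm dimensions, user units are millimetres directly. The only transform is the Y-flip y_m = 235.107 − y_svg.

Shape 1 is a closed polygon drawn with `<path>`. Its stroke #0000ff means engrave at S296, F3467. After flipping Y the toolpath is (137.537,144.232) → (102.199,149.788) → (69.797,145.698) → (119.804,68.165) → (137.537,144.232), returning to the start.

; LightBurn 1.6.03
; GRBL device profile, absolute coords
G21
G90
G0 X137.537 Y144.232
M3 S296
G1 X102.199 Y149.788 F3467
G1 X69.797 Y145.698
G1 X119.804 Y68.165
G1 X137.537 Y144.232
M5
G0 X0.000 Y0.000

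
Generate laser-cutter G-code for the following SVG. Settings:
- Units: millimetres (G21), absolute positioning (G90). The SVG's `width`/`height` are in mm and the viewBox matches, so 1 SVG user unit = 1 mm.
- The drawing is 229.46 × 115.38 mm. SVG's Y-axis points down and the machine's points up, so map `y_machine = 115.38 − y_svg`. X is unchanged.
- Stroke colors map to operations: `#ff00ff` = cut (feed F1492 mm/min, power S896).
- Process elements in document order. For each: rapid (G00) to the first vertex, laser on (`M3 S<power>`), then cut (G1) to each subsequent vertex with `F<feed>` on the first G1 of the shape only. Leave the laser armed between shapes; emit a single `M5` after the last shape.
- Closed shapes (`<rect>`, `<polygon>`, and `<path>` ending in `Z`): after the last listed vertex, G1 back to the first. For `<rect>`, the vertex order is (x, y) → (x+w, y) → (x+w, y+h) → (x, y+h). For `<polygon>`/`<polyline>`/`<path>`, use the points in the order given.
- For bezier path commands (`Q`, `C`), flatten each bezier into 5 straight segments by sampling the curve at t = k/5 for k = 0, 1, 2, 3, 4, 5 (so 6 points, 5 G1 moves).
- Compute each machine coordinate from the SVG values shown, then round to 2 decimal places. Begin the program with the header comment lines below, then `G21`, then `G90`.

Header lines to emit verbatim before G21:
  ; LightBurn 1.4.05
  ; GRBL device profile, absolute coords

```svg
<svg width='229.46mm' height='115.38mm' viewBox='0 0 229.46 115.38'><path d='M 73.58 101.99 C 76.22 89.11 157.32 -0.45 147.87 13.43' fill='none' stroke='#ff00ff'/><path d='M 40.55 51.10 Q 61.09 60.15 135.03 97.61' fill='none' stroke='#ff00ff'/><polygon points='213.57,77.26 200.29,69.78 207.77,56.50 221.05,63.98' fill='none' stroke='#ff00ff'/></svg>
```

; LightBurn 1.4.05
; GRBL device profile, absolute coords
G21
G90
G00 X73.58 Y13.39
M3 S896
G1 X83.23 Y28.88 F1492
G1 X103.59 Y54.12
G1 X126.56 Y80.48
G1 X144.03 Y99.31
G1 X147.87 Y101.95
G00 X40.55 Y64.28
M3 S896
G1 X50.90 Y59.52 F1492
G1 X65.53 Y52.49
G1 X84.42 Y43.19
G1 X107.59 Y31.62
G1 X135.03 Y17.77
G00 X213.57 Y38.12
M3 S896
G1 X200.29 Y45.60 F1492
G1 X207.77 Y58.88
G1 X221.05 Y51.40
G1 X213.57 Y38.12
M5

1 u = 1 mm; y_m = 115.38 − y.

[1] `<path>` cubic bezier, #ff00ff→cut S896 F1492: (73.58,13.39) → (83.23,28.88) → (103.59,54.12) → (126.56,80.48) → (144.03,99.31) → (147.87,101.95)

[2] `<path>` quadratic bezier, #ff00ff→cut S896 F1492: (40.55,64.28) → (50.90,59.52) → (65.53,52.49) → (84.42,43.19) → (107.59,31.62) → (135.03,17.77)

[3] `<polygon>` regular polygon, #ff00ff→cut S896 F1492: (213.57,38.12) → (200.29,45.60) → (207.77,58.88) → (221.05,51.40) → (213.57,38.12) (closed)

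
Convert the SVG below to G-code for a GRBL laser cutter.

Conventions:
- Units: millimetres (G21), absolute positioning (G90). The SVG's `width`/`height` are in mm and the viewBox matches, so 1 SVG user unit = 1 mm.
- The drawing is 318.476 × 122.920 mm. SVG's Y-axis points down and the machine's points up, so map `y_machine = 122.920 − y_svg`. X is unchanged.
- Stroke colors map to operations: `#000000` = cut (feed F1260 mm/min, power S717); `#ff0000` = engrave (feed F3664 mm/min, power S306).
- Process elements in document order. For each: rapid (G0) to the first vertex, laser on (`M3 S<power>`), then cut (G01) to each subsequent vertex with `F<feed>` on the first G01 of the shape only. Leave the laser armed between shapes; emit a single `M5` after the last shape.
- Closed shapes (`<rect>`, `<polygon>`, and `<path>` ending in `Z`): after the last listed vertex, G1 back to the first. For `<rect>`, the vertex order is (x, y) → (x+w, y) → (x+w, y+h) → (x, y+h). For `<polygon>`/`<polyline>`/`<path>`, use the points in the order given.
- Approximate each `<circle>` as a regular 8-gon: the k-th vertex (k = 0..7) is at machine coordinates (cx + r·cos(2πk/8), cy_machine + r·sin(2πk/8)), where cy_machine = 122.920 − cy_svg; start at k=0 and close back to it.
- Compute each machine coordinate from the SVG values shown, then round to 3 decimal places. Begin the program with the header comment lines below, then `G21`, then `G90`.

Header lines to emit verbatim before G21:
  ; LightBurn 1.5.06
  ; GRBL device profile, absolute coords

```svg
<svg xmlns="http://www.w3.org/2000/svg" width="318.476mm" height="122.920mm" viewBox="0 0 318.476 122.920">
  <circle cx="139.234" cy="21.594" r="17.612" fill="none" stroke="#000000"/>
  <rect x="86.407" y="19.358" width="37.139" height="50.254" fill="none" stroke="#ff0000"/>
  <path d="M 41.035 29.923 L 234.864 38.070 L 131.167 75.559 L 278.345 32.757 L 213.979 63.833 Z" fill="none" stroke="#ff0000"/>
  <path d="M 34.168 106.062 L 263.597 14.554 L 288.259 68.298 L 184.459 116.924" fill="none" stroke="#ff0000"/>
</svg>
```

; LightBurn 1.5.06
; GRBL device profile, absolute coords
G21
G90
G0 X156.846 Y101.326
M3 S717
G01 X151.688 Y113.780 F1260
G01 X139.234 Y118.938
G01 X126.780 Y113.780
G01 X121.622 Y101.326
G01 X126.780 Y88.872
G01 X139.234 Y83.714
G01 X151.688 Y88.872
G01 X156.846 Y101.326
G0 X86.407 Y103.562
M3 S306
G01 X123.546 Y103.562 F3664
G01 X123.546 Y53.308
G01 X86.407 Y53.308
G01 X86.407 Y103.562
G0 X41.035 Y92.997
M3 S306
G01 X234.864 Y84.850 F3664
G01 X131.167 Y47.361
G01 X278.345 Y90.163
G01 X213.979 Y59.087
G01 X41.035 Y92.997
G0 X34.168 Y16.858
M3 S306
G01 X263.597 Y108.366 F3664
G01 X288.259 Y54.622
G01 X184.459 Y5.996
M5

1 u = 1 mm; y_m = 122.920 − y.

[1] `<circle>` circle, #000000→cut S717 F1260: (156.846,101.326) → (151.688,113.780) → (139.234,118.938) → (126.780,113.780) → (121.622,101.326) → (126.780,88.872) → (139.234,83.714) → (151.688,88.872) → (156.846,101.326) (closed)

[2] `<rect>` rectangle, #ff0000→engrave S306 F3664: (86.407,103.562) → (123.546,103.562) → (123.546,53.308) → (86.407,53.308) → (86.407,103.562) (closed)

[3] `<path>` closed polygon, #ff0000→engrave S306 F3664: (41.035,92.997) → (234.864,84.850) → (131.167,47.361) → (278.345,90.163) → (213.979,59.087) → (41.035,92.997) (closed)

[4] `<path>` open polyline, #ff0000→engrave S306 F3664: (34.168,16.858) → (263.597,108.366) → (288.259,54.622) → (184.459,5.996)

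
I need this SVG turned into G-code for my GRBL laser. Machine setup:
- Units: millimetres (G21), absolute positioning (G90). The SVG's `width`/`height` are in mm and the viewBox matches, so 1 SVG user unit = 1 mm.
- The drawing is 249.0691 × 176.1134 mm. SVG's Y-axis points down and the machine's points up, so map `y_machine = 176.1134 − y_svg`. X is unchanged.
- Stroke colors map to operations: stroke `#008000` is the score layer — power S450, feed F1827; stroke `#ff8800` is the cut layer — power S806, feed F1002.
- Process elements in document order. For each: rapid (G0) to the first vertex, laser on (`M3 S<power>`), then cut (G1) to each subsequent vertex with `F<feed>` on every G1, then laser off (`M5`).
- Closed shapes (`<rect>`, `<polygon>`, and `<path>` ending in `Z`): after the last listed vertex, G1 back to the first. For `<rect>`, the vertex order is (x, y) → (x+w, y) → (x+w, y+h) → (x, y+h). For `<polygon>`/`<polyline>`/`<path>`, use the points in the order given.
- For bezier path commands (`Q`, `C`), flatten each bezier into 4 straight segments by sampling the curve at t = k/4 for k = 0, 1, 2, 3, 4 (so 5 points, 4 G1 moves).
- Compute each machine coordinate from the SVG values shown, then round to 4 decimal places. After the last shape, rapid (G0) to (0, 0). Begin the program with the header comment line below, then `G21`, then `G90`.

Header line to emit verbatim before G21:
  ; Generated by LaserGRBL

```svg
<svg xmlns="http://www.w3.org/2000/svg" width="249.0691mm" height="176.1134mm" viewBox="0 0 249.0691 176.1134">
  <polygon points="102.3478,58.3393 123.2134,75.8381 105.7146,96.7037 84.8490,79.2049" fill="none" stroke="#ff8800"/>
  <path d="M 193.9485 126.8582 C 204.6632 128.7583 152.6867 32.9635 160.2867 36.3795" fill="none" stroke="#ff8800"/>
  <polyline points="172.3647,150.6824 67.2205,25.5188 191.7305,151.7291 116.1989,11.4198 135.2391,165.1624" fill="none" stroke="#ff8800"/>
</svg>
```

viewBox `0 0 249.0691 176.1134` with mm width/height → 1 unit = 1 mm. Flip: y_m = 176.1134 − y_svg.

**Shape 1** — `<polygon>` regular polygon, stroke `#ff8800` → cut (S806, F1002). Machine vertices: (102.3478,117.7741) → (123.2134,100.2753) → (105.7146,79.4097) → (84.8490,96.9085) → (102.3478,117.7741). Closed: final G1 returns to the first vertex.

**Shape 2** — `<path>` cubic bezier, stroke `#ff8800` → cut (S806, F1002). Control points (SVG): P0=(193.9485,126.8582), P1=(204.6632,128.7583), P2=(152.6867,32.9635), P3=(160.2867,36.3795); sampled at t=k/4. Machine vertices: (193.9485,49.2552) → (192.1404,63.0713) → (178.2856,95.0630) → (163.8469,126.7705) → (160.2867,139.7339). Open path.

**Shape 3** — `<polyline>` open polyline, stroke `#ff8800` → cut (S806, F1002). Machine vertices: (172.3647,25.4310) → (67.2205,150.5946) → (191.7305,24.3843) → (116.1989,164.6936) → (135.2391,10.9510). Open path.

; Generated by LaserGRBL
G21
G90
G0 X102.3478 Y117.7741
M3 S806
G1 X123.2134 Y100.2753 F1002
G1 X105.7146 Y79.4097 F1002
G1 X84.8490 Y96.9085 F1002
G1 X102.3478 Y117.7741 F1002
M5
G0 X193.9485 Y49.2552
M3 S806
G1 X192.1404 Y63.0713 F1002
G1 X178.2856 Y95.0630 F1002
G1 X163.8469 Y126.7705 F1002
G1 X160.2867 Y139.7339 F1002
M5
G0 X172.3647 Y25.4310
M3 S806
G1 X67.2205 Y150.5946 F1002
G1 X191.7305 Y24.3843 F1002
G1 X116.1989 Y164.6936 F1002
G1 X135.2391 Y10.9510 F1002
M5
G0 X0.0000 Y0.0000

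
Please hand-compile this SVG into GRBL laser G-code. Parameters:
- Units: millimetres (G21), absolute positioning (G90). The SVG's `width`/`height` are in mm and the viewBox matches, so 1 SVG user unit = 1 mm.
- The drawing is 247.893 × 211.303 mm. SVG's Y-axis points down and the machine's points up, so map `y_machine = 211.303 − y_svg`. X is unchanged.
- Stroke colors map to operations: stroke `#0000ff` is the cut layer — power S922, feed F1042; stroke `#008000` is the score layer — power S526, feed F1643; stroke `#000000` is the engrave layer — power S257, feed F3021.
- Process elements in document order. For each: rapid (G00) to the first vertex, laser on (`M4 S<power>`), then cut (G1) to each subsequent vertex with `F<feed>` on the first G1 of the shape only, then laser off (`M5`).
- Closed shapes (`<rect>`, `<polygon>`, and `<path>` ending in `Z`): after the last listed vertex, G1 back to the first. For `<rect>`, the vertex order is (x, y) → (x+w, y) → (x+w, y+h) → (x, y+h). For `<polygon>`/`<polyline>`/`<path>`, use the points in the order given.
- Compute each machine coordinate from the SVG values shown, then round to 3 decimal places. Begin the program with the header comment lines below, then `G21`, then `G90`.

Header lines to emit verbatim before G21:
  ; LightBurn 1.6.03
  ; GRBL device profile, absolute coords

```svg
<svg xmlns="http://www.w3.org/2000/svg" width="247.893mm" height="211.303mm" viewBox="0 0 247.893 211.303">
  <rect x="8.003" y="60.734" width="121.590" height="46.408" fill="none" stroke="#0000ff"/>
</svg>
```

; LightBurn 1.6.03
; GRBL device profile, absolute coords
G21
G90
G00 X8.003 Y150.569
M4 S922
G1 X129.593 Y150.569 F1042
G1 X129.593 Y104.161
G1 X8.003 Y104.161
G1 X8.003 Y150.569
M5

Since the viewBox matches the mm dimensions, user units are millimetres directly. The only transform is the Y-flip y_m = 211.303 − y_svg.

Shape 1 is a rectangle drawn with `<rect>`. Its stroke #0000ff means cut at S922, F1042. After flipping Y the toolpath is (8.003,150.569) → (129.593,150.569) → (129.593,104.161) → (8.003,104.161) → (8.003,150.569), returning to the start.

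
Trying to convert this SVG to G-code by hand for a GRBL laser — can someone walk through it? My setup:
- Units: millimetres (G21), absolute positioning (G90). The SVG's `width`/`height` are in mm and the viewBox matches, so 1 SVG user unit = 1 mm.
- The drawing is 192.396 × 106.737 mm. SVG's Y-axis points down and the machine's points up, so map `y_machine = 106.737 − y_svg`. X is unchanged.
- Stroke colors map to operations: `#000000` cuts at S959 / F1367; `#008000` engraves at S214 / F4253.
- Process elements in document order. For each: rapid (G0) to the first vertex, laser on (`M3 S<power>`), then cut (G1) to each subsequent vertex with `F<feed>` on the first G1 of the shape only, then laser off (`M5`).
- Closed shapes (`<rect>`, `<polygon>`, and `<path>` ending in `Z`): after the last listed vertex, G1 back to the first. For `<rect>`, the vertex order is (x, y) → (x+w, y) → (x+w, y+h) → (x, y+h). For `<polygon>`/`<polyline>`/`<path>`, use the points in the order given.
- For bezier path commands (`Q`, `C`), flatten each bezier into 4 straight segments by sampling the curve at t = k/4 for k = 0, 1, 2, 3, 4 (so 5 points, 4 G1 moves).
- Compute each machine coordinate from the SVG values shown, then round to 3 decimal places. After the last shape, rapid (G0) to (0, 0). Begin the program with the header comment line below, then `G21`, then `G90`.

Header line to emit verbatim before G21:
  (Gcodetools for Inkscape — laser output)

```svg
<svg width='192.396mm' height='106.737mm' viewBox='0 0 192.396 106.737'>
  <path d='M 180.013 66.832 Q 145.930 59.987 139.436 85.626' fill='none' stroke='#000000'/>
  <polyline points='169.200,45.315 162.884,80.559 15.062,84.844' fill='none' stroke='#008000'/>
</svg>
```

Since the viewBox matches the mm dimensions, user units are millimetres directly. The only transform is the Y-flip y_m = 106.737 − y_svg.

Shape 1 is a quadratic bezier drawn with `<path>`. Its stroke #000000 means cut at S959, F1367. After flipping Y the toolpath is (180.013,39.905) → (164.696,41.297) → (152.827,38.629) → (144.407,31.900) → (139.436,21.111).

Shape 2 is a open polyline drawn with `<polyline>`. Its stroke #008000 means engrave at S214, F4253. After flipping Y the toolpath is (169.200,61.422) → (162.884,26.178) → (15.062,21.893).

(Gcodetools for Inkscape — laser output)
G21
G90
G0 X180.013 Y39.905
M3 S959
G1 X164.696 Y41.297 F1367
G1 X152.827 Y38.629
G1 X144.407 Y31.900
G1 X139.436 Y21.111
M5
G0 X169.200 Y61.422
M3 S214
G1 X162.884 Y26.178 F4253
G1 X15.062 Y21.893
M5
G0 X0.000 Y0.000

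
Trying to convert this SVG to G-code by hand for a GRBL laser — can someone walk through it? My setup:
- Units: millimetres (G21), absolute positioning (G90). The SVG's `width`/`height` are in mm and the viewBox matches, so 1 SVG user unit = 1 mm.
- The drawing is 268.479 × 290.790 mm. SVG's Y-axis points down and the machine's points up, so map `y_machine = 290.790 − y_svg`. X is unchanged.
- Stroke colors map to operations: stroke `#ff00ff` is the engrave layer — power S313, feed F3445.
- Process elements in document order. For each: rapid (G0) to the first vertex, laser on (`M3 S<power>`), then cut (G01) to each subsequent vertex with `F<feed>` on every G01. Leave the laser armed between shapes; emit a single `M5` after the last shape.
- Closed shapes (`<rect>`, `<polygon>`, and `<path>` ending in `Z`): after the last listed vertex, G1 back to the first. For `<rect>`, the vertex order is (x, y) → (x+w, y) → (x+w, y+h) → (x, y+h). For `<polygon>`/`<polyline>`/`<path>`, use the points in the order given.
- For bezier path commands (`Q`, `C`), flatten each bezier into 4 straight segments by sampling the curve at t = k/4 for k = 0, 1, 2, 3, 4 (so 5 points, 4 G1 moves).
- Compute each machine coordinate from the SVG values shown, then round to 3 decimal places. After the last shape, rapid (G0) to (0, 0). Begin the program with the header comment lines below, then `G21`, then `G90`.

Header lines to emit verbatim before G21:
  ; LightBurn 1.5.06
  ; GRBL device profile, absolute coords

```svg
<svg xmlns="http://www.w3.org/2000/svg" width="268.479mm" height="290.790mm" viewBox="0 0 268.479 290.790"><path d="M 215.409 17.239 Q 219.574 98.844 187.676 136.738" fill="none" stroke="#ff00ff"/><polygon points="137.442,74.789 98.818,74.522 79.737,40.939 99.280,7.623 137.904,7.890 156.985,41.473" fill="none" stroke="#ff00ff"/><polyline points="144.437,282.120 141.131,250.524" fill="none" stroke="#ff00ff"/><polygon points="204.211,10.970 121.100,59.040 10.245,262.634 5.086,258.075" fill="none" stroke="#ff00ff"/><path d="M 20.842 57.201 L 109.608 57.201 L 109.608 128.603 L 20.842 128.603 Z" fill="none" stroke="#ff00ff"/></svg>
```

viewBox `0 0 268.479 290.790` with mm width/height → 1 unit = 1 mm. Flip: y_m = 290.790 − y_svg.

**Shape 1** — `<path>` quadratic bezier, stroke `#ff00ff` → engrave (S313, F3445). Control points (SVG): P0=(215.409,17.239), P1=(219.574,98.844), P2=(187.676,136.738); sampled at t=k/4. Machine vertices: (215.409,273.551) → (215.238,235.480) → (210.558,202.874) → (201.371,175.731) → (187.676,154.052). Open path.

**Shape 2** — `<polygon>` regular polygon, stroke `#ff00ff` → engrave (S313, F3445). Machine vertices: (137.442,216.001) → (98.818,216.268) → (79.737,249.851) → (99.280,283.167) → (137.904,282.900) → (156.985,249.317) → (137.442,216.001). Closed: final G1 returns to the first vertex.

**Shape 3** — `<polyline>` line segment, stroke `#ff00ff` → engrave (S313, F3445). Machine vertices: (144.437,8.670) → (141.131,40.266). Open path.

**Shape 4** — `<polygon>` closed polygon, stroke `#ff00ff` → engrave (S313, F3445). Machine vertices: (204.211,279.820) → (121.100,231.750) → (10.245,28.156) → (5.086,32.715) → (204.211,279.820). Closed: final G1 returns to the first vertex.

**Shape 5** — `<path>` rectangle, stroke `#ff00ff` → engrave (S313, F3445). Machine vertices: (20.842,233.589) → (109.608,233.589) → (109.608,162.187) → (20.842,162.187) → (20.842,233.589). Closed: final G1 returns to the first vertex.

; LightBurn 1.5.06
; GRBL device profile, absolute coords
G21
G90
G0 X215.409 Y273.551
M3 S313
G01 X215.238 Y235.480 F3445
G01 X210.558 Y202.874 F3445
G01 X201.371 Y175.731 F3445
G01 X187.676 Y154.052 F3445
G0 X137.442 Y216.001
M3 S313
G01 X98.818 Y216.268 F3445
G01 X79.737 Y249.851 F3445
G01 X99.280 Y283.167 F3445
G01 X137.904 Y282.900 F3445
G01 X156.985 Y249.317 F3445
G01 X137.442 Y216.001 F3445
G0 X144.437 Y8.670
M3 S313
G01 X141.131 Y40.266 F3445
G0 X204.211 Y279.820
M3 S313
G01 X121.100 Y231.750 F3445
G01 X10.245 Y28.156 F3445
G01 X5.086 Y32.715 F3445
G01 X204.211 Y279.820 F3445
G0 X20.842 Y233.589
M3 S313
G01 X109.608 Y233.589 F3445
G01 X109.608 Y162.187 F3445
G01 X20.842 Y162.187 F3445
G01 X20.842 Y233.589 F3445
M5
G0 X0.000 Y0.000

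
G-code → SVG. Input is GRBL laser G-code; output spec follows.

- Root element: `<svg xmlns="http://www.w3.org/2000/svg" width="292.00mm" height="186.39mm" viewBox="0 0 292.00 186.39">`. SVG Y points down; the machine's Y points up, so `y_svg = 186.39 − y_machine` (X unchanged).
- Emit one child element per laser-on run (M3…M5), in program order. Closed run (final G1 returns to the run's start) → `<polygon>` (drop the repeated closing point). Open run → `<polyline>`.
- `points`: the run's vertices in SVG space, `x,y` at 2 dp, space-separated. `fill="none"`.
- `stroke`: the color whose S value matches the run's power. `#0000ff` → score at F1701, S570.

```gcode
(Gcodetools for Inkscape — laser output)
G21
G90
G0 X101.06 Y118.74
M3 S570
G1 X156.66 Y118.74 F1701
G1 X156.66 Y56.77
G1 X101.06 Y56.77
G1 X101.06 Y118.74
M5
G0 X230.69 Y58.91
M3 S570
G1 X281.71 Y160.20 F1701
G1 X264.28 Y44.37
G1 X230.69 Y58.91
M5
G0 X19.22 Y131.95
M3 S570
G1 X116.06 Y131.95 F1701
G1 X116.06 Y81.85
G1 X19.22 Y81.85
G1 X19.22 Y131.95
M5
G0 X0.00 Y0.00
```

y_svg = 186.39 − y_m. Every run uses S570, so all elements get stroke `#0000ff` (score).

[1] closed run; points: 101.06,67.65 156.66,67.65 156.66,129.62 101.06,129.62

[2] closed run; points: 230.69,127.48 281.71,26.19 264.28,142.02

[3] closed run; points: 19.22,54.44 116.06,54.44 116.06,104.54 19.22,104.54

<svg xmlns="http://www.w3.org/2000/svg" width="292.00mm" height="186.39mm" viewBox="0 0 292.00 186.39">
  <polygon points="101.06,67.65 156.66,67.65 156.66,129.62 101.06,129.62" fill="none" stroke="#0000ff"/>
  <polygon points="230.69,127.48 281.71,26.19 264.28,142.02" fill="none" stroke="#0000ff"/>
  <polygon points="19.22,54.44 116.06,54.44 116.06,104.54 19.22,104.54" fill="none" stroke="#0000ff"/>
</svg>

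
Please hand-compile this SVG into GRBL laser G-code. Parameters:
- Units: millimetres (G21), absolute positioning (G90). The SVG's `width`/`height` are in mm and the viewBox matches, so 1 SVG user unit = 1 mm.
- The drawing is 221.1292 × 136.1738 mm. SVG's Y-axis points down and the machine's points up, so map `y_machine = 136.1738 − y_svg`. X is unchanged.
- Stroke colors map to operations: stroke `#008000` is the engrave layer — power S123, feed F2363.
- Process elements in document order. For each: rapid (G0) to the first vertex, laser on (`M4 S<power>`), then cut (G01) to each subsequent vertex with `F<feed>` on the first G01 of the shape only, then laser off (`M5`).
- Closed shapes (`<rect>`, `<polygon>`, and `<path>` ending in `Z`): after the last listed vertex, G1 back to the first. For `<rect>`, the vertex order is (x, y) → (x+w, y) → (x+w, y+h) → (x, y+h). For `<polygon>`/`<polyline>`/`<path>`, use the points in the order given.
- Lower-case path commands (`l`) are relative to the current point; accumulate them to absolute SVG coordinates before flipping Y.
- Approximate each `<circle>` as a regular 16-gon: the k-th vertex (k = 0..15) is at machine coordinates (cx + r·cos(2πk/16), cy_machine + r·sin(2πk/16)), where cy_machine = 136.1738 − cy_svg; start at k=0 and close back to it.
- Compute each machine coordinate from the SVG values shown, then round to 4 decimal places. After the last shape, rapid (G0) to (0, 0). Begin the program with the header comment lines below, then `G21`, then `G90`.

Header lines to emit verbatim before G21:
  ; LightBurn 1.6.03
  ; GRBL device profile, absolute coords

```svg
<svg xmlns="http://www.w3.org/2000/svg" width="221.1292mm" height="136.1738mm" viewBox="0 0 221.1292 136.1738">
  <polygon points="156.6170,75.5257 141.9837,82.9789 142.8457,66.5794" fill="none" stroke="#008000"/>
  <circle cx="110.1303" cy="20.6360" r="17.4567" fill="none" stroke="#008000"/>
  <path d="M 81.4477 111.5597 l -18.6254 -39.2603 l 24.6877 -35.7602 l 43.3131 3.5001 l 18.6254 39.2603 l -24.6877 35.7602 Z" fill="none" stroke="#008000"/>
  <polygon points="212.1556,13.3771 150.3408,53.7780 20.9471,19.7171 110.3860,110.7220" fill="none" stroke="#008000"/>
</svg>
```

viewBox `0 0 221.1292 136.1738` with mm width/height → 1 unit = 1 mm. Flip: y_m = 136.1738 − y_svg.

**Shape 1** — `<polygon>` regular polygon, stroke `#008000` → engrave (S123, F2363). Machine vertices: (156.6170,60.6481) → (141.9837,53.1949) → (142.8457,69.5944) → (156.6170,60.6481). Closed: final G1 returns to the first vertex.

**Shape 2** — `<circle>` circle, stroke `#008000` → engrave (S123, F2363). Machine vertices: (127.5870,115.5378) → (126.2582,122.2182) → (122.4741,127.8816) → (116.8107,131.6657) → (110.1303,132.9945) → (103.4499,131.6657) → (97.7865,127.8816) → (94.0024,122.2182) → (92.6736,115.5378) → (94.0024,108.8574) → (97.7865,103.1940) → (103.4499,99.4099) → (110.1303,98.0811) → (116.8107,99.4099) → (122.4741,103.1940) → (126.2582,108.8574) → (127.5870,115.5378). Closed: final G1 returns to the first vertex.

**Shape 3** — `<path>` regular polygon, stroke `#008000` → engrave (S123, F2363). Machine vertices: (81.4477,24.6141) → (62.8223,63.8744) → (87.5100,99.6346) → (130.8231,96.1345) → (149.4485,56.8742) → (124.7608,21.1140) → (81.4477,24.6141). Closed: final G1 returns to the first vertex.

**Shape 4** — `<polygon>` closed polygon, stroke `#008000` → engrave (S123, F2363). Machine vertices: (212.1556,122.7967) → (150.3408,82.3958) → (20.9471,116.4567) → (110.3860,25.4518) → (212.1556,122.7967). Closed: final G1 returns to the first vertex.

; LightBurn 1.6.03
; GRBL device profile, absolute coords
G21
G90
G0 X156.6170 Y60.6481
M4 S123
G01 X141.9837 Y53.1949 F2363
G01 X142.8457 Y69.5944
G01 X156.6170 Y60.6481
M5
G0 X127.5870 Y115.5378
M4 S123
G01 X126.2582 Y122.2182 F2363
G01 X122.4741 Y127.8816
G01 X116.8107 Y131.6657
G01 X110.1303 Y132.9945
G01 X103.4499 Y131.6657
G01 X97.7865 Y127.8816
G01 X94.0024 Y122.2182
G01 X92.6736 Y115.5378
G01 X94.0024 Y108.8574
G01 X97.7865 Y103.1940
G01 X103.4499 Y99.4099
G01 X110.1303 Y98.0811
G01 X116.8107 Y99.4099
G01 X122.4741 Y103.1940
G01 X126.2582 Y108.8574
G01 X127.5870 Y115.5378
M5
G0 X81.4477 Y24.6141
M4 S123
G01 X62.8223 Y63.8744 F2363
G01 X87.5100 Y99.6346
G01 X130.8231 Y96.1345
G01 X149.4485 Y56.8742
G01 X124.7608 Y21.1140
G01 X81.4477 Y24.6141
M5
G0 X212.1556 Y122.7967
M4 S123
G01 X150.3408 Y82.3958 F2363
G01 X20.9471 Y116.4567
G01 X110.3860 Y25.4518
G01 X212.1556 Y122.7967
M5
G0 X0.0000 Y0.0000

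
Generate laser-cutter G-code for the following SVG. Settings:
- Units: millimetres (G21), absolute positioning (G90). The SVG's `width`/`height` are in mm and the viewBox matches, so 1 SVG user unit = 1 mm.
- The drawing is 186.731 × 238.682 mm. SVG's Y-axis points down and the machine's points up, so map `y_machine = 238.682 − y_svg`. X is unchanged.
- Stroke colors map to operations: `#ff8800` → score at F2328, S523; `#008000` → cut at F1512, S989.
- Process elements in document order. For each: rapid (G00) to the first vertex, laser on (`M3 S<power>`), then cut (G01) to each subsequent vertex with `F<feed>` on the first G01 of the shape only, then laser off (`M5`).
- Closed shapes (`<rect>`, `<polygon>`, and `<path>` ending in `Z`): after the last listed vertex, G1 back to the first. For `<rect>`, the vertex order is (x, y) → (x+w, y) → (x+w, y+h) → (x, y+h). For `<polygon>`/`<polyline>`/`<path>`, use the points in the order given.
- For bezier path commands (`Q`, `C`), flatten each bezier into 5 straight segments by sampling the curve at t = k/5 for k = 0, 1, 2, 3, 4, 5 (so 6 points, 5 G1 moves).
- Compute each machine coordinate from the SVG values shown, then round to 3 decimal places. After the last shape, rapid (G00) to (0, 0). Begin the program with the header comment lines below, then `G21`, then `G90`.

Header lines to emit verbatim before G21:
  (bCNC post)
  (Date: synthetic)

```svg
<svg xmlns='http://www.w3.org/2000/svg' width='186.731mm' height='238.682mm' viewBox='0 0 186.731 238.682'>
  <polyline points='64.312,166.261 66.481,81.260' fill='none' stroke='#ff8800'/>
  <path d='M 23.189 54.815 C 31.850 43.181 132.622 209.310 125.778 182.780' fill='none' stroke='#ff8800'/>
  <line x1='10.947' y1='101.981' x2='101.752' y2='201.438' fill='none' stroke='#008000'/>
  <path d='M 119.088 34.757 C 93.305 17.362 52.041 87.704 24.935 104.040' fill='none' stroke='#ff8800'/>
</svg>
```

1 u = 1 mm; y_m = 238.682 − y.

[1] `<polyline>` line segment, #ff8800→score S523 F2328: (64.312,72.421) → (66.481,157.422)

[2] `<path>` cubic bezier, #ff8800→score S523 F2328: (23.189,183.867) → (37.841,172.479) → (65.013,136.209) → (95.118,92.835) → (118.568,60.140) → (125.778,55.902)

[3] `<line>` line segment, #008000→cut S989 F1512: (10.947,136.701) → (101.752,37.244)

[4] `<path>` cubic bezier, #ff8800→score S523 F2328: (119.088,203.925) → (101.998,204.968) → (82.614,191.757) → (62.361,171.097) → (42.660,149.790) → (24.935,134.642)

(bCNC post)
(Date: synthetic)
G21
G90
G00 X64.312 Y72.421
M3 S523
G01 X66.481 Y157.422 F2328
M5
G00 X23.189 Y183.867
M3 S523
G01 X37.841 Y172.479 F2328
G01 X65.013 Y136.209
G01 X95.118 Y92.835
G01 X118.568 Y60.140
G01 X125.778 Y55.902
M5
G00 X10.947 Y136.701
M3 S989
G01 X101.752 Y37.244 F1512
M5
G00 X119.088 Y203.925
M3 S523
G01 X101.998 Y204.968 F2328
G01 X82.614 Y191.757
G01 X62.361 Y171.097
G01 X42.660 Y149.790
G01 X24.935 Y134.642
M5
G00 X0.000 Y0.000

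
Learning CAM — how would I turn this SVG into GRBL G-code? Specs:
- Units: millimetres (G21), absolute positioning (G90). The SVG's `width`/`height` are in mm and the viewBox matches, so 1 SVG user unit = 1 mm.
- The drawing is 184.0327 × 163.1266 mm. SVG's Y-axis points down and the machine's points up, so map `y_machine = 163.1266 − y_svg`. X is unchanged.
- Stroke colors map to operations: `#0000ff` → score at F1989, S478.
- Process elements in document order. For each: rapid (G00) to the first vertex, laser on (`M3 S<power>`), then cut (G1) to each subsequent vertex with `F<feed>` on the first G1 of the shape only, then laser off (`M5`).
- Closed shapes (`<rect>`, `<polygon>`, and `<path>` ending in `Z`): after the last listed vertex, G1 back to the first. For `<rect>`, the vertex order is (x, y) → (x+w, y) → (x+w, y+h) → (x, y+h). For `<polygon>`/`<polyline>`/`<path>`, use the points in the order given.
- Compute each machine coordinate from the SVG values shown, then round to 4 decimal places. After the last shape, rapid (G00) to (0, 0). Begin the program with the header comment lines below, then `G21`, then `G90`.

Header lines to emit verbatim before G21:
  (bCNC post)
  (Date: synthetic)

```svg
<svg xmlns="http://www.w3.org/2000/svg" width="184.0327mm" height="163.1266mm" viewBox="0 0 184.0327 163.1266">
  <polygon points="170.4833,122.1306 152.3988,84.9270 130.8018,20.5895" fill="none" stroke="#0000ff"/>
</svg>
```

viewBox `0 0 184.0327 163.1266` with mm width/height → 1 unit = 1 mm. Flip: y_m = 163.1266 − y_svg.

**Shape 1** — `<polygon>` closed polygon, stroke `#0000ff` → score (S478, F1989). Machine vertices: (170.4833,40.9960) → (152.3988,78.1996) → (130.8018,142.5371) → (170.4833,40.9960). Closed: final G1 returns to the first vertex.

(bCNC post)
(Date: synthetic)
G21
G90
G00 X170.4833 Y40.9960
M3 S478
G1 X152.3988 Y78.1996 F1989
G1 X130.8018 Y142.5371
G1 X170.4833 Y40.9960
M5
G00 X0.0000 Y0.0000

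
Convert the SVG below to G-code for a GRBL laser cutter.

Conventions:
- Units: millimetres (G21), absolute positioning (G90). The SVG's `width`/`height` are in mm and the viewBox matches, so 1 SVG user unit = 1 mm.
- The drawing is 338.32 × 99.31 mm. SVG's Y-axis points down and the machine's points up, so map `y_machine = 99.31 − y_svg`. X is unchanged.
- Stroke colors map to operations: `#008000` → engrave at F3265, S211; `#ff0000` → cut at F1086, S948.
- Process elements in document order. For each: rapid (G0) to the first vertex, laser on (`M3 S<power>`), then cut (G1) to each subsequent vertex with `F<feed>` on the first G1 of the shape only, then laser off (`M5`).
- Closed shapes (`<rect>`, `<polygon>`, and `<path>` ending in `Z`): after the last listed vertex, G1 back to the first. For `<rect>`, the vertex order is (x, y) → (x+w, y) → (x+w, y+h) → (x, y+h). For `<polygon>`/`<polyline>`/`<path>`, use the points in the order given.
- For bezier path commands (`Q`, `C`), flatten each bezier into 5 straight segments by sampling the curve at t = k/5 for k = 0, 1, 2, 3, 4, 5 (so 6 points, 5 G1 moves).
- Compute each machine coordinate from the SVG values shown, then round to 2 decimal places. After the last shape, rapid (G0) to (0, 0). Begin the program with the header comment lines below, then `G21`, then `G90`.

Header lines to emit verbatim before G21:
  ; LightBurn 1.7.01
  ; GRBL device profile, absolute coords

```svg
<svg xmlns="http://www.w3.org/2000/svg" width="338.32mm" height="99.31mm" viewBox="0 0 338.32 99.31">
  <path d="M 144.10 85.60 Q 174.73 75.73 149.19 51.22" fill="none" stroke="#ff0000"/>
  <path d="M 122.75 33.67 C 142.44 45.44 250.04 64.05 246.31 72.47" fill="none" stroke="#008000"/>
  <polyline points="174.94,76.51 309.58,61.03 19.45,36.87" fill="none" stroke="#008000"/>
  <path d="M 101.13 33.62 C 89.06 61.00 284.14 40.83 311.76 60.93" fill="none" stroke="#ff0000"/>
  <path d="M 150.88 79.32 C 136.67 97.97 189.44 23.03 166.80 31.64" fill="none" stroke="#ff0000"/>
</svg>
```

Since the viewBox matches the mm dimensions, user units are millimetres directly. The only transform is the Y-flip y_m = 99.31 − y_svg.

Shape 1 is a quadratic bezier drawn with `<path>`. Its stroke #ff0000 means cut at S948, F1086. After flipping Y the toolpath is (144.10,13.71) → (154.11,18.24) → (159.62,23.95) → (160.63,30.82) → (157.16,38.87) → (149.19,48.09).

Shape 2 is a cubic bezier drawn with `<path>`. Its stroke #008000 means engrave at S211, F3265. After flipping Y the toolpath is (122.75,65.64) → (143.52,57.89) → (175.82,49.32) → (210.10,40.75) → (236.78,32.98) → (246.31,26.84).

Shape 3 is a open polyline drawn with `<polyline>`. Its stroke #008000 means engrave at S211, F3265. After flipping Y the toolpath is (174.94,22.80) → (309.58,38.28) → (19.45,62.44).

Shape 4 is a cubic bezier drawn with `<path>`. Its stroke #ff0000 means cut at S948, F1086. After flipping Y the toolpath is (101.13,65.69) → (115.75,54.27) → (162.10,50.04) → (222.21,48.79) → (278.09,46.31) → (311.76,38.38).

Shape 5 is a cubic bezier drawn with `<path>`. Its stroke #ff0000 means cut at S948, F1086. After flipping Y the toolpath is (150.88,19.99) → (149.25,18.61) → (156.87,31.20) → (166.88,49.23) → (172.47,64.23) → (166.80,67.67).

; LightBurn 1.7.01
; GRBL device profile, absolute coords
G21
G90
G0 X144.10 Y13.71
M3 S948
G1 X154.11 Y18.24 F1086
G1 X159.62 Y23.95
G1 X160.63 Y30.82
G1 X157.16 Y38.87
G1 X149.19 Y48.09
M5
G0 X122.75 Y65.64
M3 S211
G1 X143.52 Y57.89 F3265
G1 X175.82 Y49.32
G1 X210.10 Y40.75
G1 X236.78 Y32.98
G1 X246.31 Y26.84
M5
G0 X174.94 Y22.80
M3 S211
G1 X309.58 Y38.28 F3265
G1 X19.45 Y62.44
M5
G0 X101.13 Y65.69
M3 S948
G1 X115.75 Y54.27 F1086
G1 X162.10 Y50.04
G1 X222.21 Y48.79
G1 X278.09 Y46.31
G1 X311.76 Y38.38
M5
G0 X150.88 Y19.99
M3 S948
G1 X149.25 Y18.61 F1086
G1 X156.87 Y31.20
G1 X166.88 Y49.23
G1 X172.47 Y64.23
G1 X166.80 Y67.67
M5
G0 X0.00 Y0.00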